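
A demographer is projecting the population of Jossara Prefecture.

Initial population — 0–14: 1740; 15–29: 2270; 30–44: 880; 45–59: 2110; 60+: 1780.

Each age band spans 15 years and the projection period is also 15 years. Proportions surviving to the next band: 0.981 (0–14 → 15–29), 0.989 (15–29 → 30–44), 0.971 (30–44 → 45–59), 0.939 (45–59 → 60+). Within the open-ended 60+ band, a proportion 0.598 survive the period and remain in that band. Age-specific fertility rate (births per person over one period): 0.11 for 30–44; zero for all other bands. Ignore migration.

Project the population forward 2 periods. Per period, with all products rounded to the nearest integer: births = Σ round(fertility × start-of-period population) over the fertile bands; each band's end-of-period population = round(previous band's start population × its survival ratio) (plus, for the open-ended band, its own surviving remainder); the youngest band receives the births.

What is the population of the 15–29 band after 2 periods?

95

Numbering the bands 1..5 from youngest to oldest:
— Period 1 —
Births: 880 × 0.11 = 97
Band 2: 1740 × 0.981 = 1707
Band 3: 2270 × 0.989 = 2245
Band 4: 880 × 0.971 = 854
Band 5: 2110 × 0.939 + 1780 × 0.598 = 1981 + 1064 = 3045
Giving 97 / 1707 / 2245 / 854 / 3045.
— Period 2 —
Births: 2245 × 0.11 = 247
Band 2: 97 × 0.981 = 95
Band 3: 1707 × 0.989 = 1688
Band 4: 2245 × 0.971 = 2180
Band 5: 854 × 0.939 + 3045 × 0.598 = 802 + 1821 = 2623
Giving 247 / 95 / 1688 / 2180 / 2623.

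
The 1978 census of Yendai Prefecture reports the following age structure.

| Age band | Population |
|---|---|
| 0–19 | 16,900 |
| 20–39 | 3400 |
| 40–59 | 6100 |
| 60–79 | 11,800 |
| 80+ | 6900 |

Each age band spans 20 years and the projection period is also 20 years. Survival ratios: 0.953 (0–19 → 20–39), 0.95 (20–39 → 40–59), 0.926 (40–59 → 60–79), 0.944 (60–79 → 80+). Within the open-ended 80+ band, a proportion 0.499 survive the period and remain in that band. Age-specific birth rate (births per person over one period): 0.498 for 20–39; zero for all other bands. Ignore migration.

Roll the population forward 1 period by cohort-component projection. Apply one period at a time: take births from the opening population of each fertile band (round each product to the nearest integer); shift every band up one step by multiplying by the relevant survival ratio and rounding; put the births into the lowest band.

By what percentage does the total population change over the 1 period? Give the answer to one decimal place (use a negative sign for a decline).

-8.5

After projecting period 1:
Births: 3400 * 0.498 = 1693
20–39: 16900 * 0.953 = 16106
40–59: 3400 * 0.95 = 3230
60–79: 6100 * 0.926 = 5649
80+: 11800 * 0.944 + 6900 * 0.499 = 11139 + 3443 = 14582
Population now: 0–19=1693, 20–39=16106, 40–59=3230, 60–79=5649, 80+=14582
Total: 45100 → 41260; change = -3840; percentage change = -8.5%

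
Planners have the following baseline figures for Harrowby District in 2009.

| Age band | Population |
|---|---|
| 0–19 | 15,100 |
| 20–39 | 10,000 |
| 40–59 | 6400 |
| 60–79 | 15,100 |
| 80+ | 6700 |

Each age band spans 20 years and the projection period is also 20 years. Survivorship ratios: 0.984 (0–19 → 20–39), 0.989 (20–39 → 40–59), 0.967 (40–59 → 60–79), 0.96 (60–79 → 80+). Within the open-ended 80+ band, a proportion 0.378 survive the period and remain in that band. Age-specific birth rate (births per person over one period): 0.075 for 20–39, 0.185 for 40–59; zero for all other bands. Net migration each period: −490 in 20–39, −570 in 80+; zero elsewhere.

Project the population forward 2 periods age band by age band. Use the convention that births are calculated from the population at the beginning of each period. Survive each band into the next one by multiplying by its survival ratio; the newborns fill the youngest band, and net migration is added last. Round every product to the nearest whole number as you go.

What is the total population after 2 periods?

Period 1:
Births: 10000 * 0.075 = 750  |  6400 * 0.185 = 1184 — total 1934
20–39: 15100 * 0.984 = 14858
40–59: 10000 * 0.989 = 9890
60–79: 6400 * 0.967 = 6189
80+: 15100 * 0.96 + 6700 * 0.378 = 14496 + 2533 = 17029
Net migration: 20–39 − 490 → 14368; 80+ − 570 → 16459
End of period: [1934, 14368, 9890, 6189, 16459]
Period 2:
Births: 14368 * 0.075 = 1078  |  9890 * 0.185 = 1830 — total 2908
20–39: 1934 * 0.984 = 1903
40–59: 14368 * 0.989 = 14210
60–79: 9890 * 0.967 = 9564
80+: 6189 * 0.96 + 16459 * 0.378 = 5941 + 6222 = 12163
Net migration: 20–39 − 490 → 1413; 80+ − 570 → 11593
End of period: [2908, 1413, 14210, 9564, 11593]
Total after period 2: 2908 + 1413 + 14210 + 9564 + 11593 = 39688

39688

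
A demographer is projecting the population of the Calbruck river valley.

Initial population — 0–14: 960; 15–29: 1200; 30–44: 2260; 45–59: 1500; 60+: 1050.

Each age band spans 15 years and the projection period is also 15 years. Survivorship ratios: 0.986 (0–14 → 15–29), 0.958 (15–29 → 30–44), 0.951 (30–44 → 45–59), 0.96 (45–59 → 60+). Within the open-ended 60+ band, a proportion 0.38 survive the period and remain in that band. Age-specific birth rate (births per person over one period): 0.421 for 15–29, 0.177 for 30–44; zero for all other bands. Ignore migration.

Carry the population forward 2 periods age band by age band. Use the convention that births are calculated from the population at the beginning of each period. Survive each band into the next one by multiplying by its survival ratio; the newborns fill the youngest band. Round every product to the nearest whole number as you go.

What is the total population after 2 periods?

— Period 1 —
Births: 1200 × 0.421 = 505 ; 2260 × 0.177 = 400 — total 905
15–29: 960 × 0.986 = 947
30–44: 1200 × 0.958 = 1150
45–59: 2260 × 0.951 = 2149
60+: 1500 × 0.96 + 1050 × 0.38 = 1440 + 399 = 1839
End of period: [905, 947, 1150, 2149, 1839]
— Period 2 —
Births: 947 × 0.421 = 399 ; 1150 × 0.177 = 204 — total 603
15–29: 905 × 0.986 = 892
30–44: 947 × 0.958 = 907
45–59: 1150 × 0.951 = 1094
60+: 2149 × 0.96 + 1839 × 0.38 = 2063 + 699 = 2762
End of period: [603, 892, 907, 1094, 2762]
Total after period 2: 603 + 892 + 907 + 1094 + 2762 = 6258

6258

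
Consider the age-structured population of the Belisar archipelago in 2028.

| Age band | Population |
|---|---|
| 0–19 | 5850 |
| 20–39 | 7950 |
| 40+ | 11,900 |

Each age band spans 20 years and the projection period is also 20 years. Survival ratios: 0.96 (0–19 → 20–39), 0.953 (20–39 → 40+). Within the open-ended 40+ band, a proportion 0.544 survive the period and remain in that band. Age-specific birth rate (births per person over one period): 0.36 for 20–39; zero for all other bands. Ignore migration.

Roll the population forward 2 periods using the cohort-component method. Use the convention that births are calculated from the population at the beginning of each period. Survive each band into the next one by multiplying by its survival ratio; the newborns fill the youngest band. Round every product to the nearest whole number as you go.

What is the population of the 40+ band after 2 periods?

12995

After projecting period 1:
Births: 7950 × 0.36 = 2862
20–39: 5850 × 0.96 = 5616
40+: 7950 × 0.953 + 11900 × 0.544 = 7576 + 6474 = 14050
Population now: 0–19=2862, 20–39=5616, 40+=14050
After projecting period 2:
Births: 5616 × 0.36 = 2022
20–39: 2862 × 0.96 = 2748
40+: 5616 × 0.953 + 14050 × 0.544 = 5352 + 7643 = 12995
Population now: 0–19=2022, 20–39=2748, 40+=12995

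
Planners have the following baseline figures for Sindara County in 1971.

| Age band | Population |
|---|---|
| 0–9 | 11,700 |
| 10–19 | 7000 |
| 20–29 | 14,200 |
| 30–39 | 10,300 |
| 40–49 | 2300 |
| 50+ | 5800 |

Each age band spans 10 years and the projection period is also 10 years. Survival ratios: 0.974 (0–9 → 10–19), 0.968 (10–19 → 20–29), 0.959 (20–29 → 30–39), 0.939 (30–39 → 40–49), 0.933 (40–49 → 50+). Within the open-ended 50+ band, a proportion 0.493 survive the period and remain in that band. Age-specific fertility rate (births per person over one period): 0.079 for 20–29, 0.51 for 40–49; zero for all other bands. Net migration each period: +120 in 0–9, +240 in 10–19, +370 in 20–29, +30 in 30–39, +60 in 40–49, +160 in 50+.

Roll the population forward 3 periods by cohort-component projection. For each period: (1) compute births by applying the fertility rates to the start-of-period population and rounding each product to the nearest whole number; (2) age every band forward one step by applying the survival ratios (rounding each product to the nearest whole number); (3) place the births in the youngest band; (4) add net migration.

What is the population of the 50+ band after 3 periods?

17982

Let band 1 be 0–9 through band 6 = 50+.
[period 1]
Births: 14200 × 0.079 = 1122, 2300 × 0.51 = 1173 → 2295
Band 2: 11700 × 0.974 = 11396
Band 3: 7000 × 0.968 = 6776
Band 4: 14200 × 0.959 = 13618
Band 5: 10300 × 0.939 = 9672
Band 6: 2300 × 0.933 + 5800 × 0.493 = 2146 + 2859 = 5005
Net migration: Band 1 + 120 → 2415; Band 2 + 240 → 11636; Band 3 + 370 → 7146; Band 4 + 30 → 13648; Band 5 + 60 → 9732; Band 6 + 160 → 5165
End of period: [2415, 11636, 7146, 13648, 9732, 5165]
[period 2]
Births: 7146 × 0.079 = 565, 9732 × 0.51 = 4963 → 5528
Band 2: 2415 × 0.974 = 2352
Band 3: 11636 × 0.968 = 11264
Band 4: 7146 × 0.959 = 6853
Band 5: 13648 × 0.939 = 12815
Band 6: 9732 × 0.933 + 5165 × 0.493 = 9080 + 2546 = 11626
Net migration: Band 1 + 120 → 5648; Band 2 + 240 → 2592; Band 3 + 370 → 11634; Band 4 + 30 → 6883; Band 5 + 60 → 12875; Band 6 + 160 → 11786
End of period: [5648, 2592, 11634, 6883, 12875, 11786]
[period 3]
Births: 11634 × 0.079 = 919, 12875 × 0.51 = 6566 → 7485
Band 2: 5648 × 0.974 = 5501
Band 3: 2592 × 0.968 = 2509
Band 4: 11634 × 0.959 = 11157
Band 5: 6883 × 0.939 = 6463
Band 6: 12875 × 0.933 + 11786 × 0.493 = 12012 + 5810 = 17822
Net migration: Band 1 + 120 → 7605; Band 2 + 240 → 5741; Band 3 + 370 → 2879; Band 4 + 30 → 11187; Band 5 + 60 → 6523; Band 6 + 160 → 17982
End of period: [7605, 5741, 2879, 11187, 6523, 17982]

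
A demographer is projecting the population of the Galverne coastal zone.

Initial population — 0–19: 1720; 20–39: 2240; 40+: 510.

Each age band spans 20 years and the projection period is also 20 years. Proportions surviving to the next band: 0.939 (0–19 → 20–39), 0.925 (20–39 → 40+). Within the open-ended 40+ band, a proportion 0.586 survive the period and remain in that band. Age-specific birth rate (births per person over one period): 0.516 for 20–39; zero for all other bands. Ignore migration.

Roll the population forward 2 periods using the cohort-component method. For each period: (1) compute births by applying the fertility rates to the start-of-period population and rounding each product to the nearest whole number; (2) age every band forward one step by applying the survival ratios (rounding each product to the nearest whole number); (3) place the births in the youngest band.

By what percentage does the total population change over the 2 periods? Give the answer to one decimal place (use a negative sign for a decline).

7.4

Period 1.
Births: 2240 × 0.516 = 1156
20–39: 1720 × 0.939 = 1615
40+: 2240 × 0.925 + 510 × 0.586 = 2072 + 299 = 2371
→ [1156, 1615, 2371]
Period 2.
Births: 1615 × 0.516 = 833
20–39: 1156 × 0.939 = 1085
40+: 1615 × 0.925 + 2371 × 0.586 = 1494 + 1389 = 2883
→ [833, 1085, 2883]
Total: 4470 → 4801; change = 331; percentage change = 7.4%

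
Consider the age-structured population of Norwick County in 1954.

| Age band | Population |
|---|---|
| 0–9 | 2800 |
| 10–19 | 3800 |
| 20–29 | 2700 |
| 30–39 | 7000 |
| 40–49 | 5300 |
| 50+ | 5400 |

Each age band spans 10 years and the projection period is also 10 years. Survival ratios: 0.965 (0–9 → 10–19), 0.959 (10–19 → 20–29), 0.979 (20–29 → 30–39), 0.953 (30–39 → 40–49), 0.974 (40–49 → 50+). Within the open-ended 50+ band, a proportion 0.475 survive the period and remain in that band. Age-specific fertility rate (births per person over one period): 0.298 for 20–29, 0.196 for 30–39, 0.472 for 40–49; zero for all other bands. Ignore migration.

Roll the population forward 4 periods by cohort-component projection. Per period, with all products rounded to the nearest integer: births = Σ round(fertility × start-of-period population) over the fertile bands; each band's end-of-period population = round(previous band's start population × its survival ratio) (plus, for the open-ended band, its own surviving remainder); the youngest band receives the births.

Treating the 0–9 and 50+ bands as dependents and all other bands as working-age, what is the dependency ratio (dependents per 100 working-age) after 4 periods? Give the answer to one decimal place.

74.6

Numbering the groups 1..6 from youngest to oldest:
Period 1.
Births: 2700 * 0.298 = 805  |  7000 * 0.196 = 1372  |  5300 * 0.472 = 2502 → 4679
Group 2: 2800 * 0.965 = 2702
Group 3: 3800 * 0.959 = 3644
Group 4: 2700 * 0.979 = 2643
Group 5: 7000 * 0.953 = 6671
Group 6: 5300 * 0.974 + 5400 * 0.475 = 5162 + 2565 = 7727
End of period: [4679, 2702, 3644, 2643, 6671, 7727]
Period 2.
Births: 3644 * 0.298 = 1086  |  2643 * 0.196 = 518  |  6671 * 0.472 = 3149 → 4753
Group 2: 4679 * 0.965 = 4515
Group 3: 2702 * 0.959 = 2591
Group 4: 3644 * 0.979 = 3567
Group 5: 2643 * 0.953 = 2519
Group 6: 6671 * 0.974 + 7727 * 0.475 = 6498 + 3670 = 10168
End of period: [4753, 4515, 2591, 3567, 2519, 10168]
Period 3.
Births: 2591 * 0.298 = 772  |  3567 * 0.196 = 699  |  2519 * 0.472 = 1189 → 2660
Group 2: 4753 * 0.965 = 4587
Group 3: 4515 * 0.959 = 4330
Group 4: 2591 * 0.979 = 2537
Group 5: 3567 * 0.953 = 3399
Group 6: 2519 * 0.974 + 10168 * 0.475 = 2454 + 4830 = 7284
End of period: [2660, 4587, 4330, 2537, 3399, 7284]
Period 4.
Births: 4330 * 0.298 = 1290  |  2537 * 0.196 = 497  |  3399 * 0.472 = 1604 → 3391
Group 2: 2660 * 0.965 = 2567
Group 3: 4587 * 0.959 = 4399
Group 4: 4330 * 0.979 = 4239
Group 5: 2537 * 0.953 = 2418
Group 6: 3399 * 0.974 + 7284 * 0.475 = 3311 + 3460 = 6771
End of period: [3391, 2567, 4399, 4239, 2418, 6771]
Dependents (band 0–9 + band 50+) = 3391 + 6771 = 10162; working-age = 13623; ratio = 10162/13623 × 100 = 74.6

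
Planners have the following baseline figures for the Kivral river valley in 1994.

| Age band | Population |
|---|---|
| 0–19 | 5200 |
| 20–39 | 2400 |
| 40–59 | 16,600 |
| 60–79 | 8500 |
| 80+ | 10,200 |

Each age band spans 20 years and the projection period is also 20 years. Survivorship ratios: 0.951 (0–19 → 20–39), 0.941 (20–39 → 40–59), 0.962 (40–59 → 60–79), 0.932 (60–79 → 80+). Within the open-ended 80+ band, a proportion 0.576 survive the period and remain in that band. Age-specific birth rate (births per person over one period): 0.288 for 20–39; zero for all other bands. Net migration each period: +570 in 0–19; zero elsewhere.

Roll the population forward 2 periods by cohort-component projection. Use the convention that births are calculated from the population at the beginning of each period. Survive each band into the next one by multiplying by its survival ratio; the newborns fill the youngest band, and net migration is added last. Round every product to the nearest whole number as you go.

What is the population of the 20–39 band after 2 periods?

1199

Call the groups 1 to 5, youngest first.
[period 1]
Births: 2400 * 0.288 = 691
Group 2: 5200 * 0.951 = 4945
Group 3: 2400 * 0.941 = 2258
Group 4: 16600 * 0.962 = 15969
Group 5: 8500 * 0.932 + 10200 * 0.576 = 7922 + 5875 = 13797
Net migration: Group 1 + 570 → 1261
End of period: [1261, 4945, 2258, 15969, 13797]
[period 2]
Births: 4945 * 0.288 = 1424
Group 2: 1261 * 0.951 = 1199
Group 3: 4945 * 0.941 = 4653
Group 4: 2258 * 0.962 = 2172
Group 5: 15969 * 0.932 + 13797 * 0.576 = 14883 + 7947 = 22830
Net migration: Group 1 + 570 → 1994
End of period: [1994, 1199, 4653, 2172, 22830]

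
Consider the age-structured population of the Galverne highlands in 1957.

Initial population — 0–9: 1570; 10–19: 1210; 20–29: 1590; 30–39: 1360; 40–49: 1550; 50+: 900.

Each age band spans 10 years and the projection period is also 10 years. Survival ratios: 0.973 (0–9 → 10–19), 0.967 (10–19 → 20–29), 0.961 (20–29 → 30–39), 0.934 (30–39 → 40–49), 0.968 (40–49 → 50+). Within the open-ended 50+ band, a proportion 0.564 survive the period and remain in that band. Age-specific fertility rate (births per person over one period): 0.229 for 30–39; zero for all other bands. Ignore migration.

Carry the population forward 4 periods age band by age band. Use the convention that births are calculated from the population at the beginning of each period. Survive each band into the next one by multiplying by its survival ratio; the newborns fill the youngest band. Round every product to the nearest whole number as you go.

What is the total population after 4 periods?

5059

Let group 1 be 0–9 through group 6 = 50+.
Period 1.
Births: 1360 * 0.229 = 311
Group 2: 1570 * 0.973 = 1528
Group 3: 1210 * 0.967 = 1170
Group 4: 1590 * 0.961 = 1528
Group 5: 1360 * 0.934 = 1270
Group 6: 1550 * 0.968 + 900 * 0.564 = 1500 + 508 = 2008
→ [311, 1528, 1170, 1528, 1270, 2008]
Period 2.
Births: 1528 * 0.229 = 350
Group 2: 311 * 0.973 = 303
Group 3: 1528 * 0.967 = 1478
Group 4: 1170 * 0.961 = 1124
Group 5: 1528 * 0.934 = 1427
Group 6: 1270 * 0.968 + 2008 * 0.564 = 1229 + 1133 = 2362
→ [350, 303, 1478, 1124, 1427, 2362]
Period 3.
Births: 1124 * 0.229 = 257
Group 2: 350 * 0.973 = 341
Group 3: 303 * 0.967 = 293
Group 4: 1478 * 0.961 = 1420
Group 5: 1124 * 0.934 = 1050
Group 6: 1427 * 0.968 + 2362 * 0.564 = 1381 + 1332 = 2713
→ [257, 341, 293, 1420, 1050, 2713]
Period 4.
Births: 1420 * 0.229 = 325
Group 2: 257 * 0.973 = 250
Group 3: 341 * 0.967 = 330
Group 4: 293 * 0.961 = 282
Group 5: 1420 * 0.934 = 1326
Group 6: 1050 * 0.968 + 2713 * 0.564 = 1016 + 1530 = 2546
→ [325, 250, 330, 282, 1326, 2546]
Total after period 4: 325 + 250 + 330 + 282 + 1326 + 2546 = 5059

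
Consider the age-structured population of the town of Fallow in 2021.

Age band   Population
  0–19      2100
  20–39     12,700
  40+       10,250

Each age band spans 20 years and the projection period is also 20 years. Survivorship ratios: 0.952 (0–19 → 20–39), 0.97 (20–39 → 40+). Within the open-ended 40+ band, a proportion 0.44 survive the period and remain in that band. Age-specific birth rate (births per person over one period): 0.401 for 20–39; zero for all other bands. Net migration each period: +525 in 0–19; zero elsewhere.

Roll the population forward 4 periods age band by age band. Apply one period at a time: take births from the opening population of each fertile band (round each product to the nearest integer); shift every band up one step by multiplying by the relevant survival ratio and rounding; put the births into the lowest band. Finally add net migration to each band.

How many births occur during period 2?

802

Period 1.
Births: 12700 × 0.401 = 5093
20–39: 2100 × 0.952 = 1999
40+: 12700 × 0.97 + 10250 × 0.44 = 12319 + 4510 = 16829
Net migration: 0–19 + 525 → 5618
→ [5618, 1999, 16829]
Period 2.
Births: 1999 × 0.401 = 802
20–39: 5618 × 0.952 = 5348
40+: 1999 × 0.97 + 16829 × 0.44 = 1939 + 7405 = 9344
Net migration: 0–19 + 525 → 1327
→ [1327, 5348, 9344]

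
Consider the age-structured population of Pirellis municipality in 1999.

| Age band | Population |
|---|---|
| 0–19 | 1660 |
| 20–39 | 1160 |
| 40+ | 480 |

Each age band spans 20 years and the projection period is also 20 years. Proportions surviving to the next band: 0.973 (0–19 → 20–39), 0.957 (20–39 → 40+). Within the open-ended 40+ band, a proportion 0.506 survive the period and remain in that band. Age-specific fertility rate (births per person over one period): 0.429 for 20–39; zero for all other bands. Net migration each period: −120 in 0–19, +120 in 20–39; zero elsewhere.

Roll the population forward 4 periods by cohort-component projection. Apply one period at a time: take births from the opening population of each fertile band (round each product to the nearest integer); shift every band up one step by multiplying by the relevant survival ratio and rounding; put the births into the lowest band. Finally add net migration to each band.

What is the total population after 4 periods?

1932

Call the bands 1 to 3, youngest first.
[period 1]
Births: 1160 × 0.429 = 498
Band 2: 1660 × 0.973 = 1615
Band 3: 1160 × 0.957 + 480 × 0.506 = 1110 + 243 = 1353
Net migration: Band 1 − 120 → 378; Band 2 + 120 → 1735
Population now: 0–19=378, 20–39=1735, 40+=1353
[period 2]
Births: 1735 × 0.429 = 744
Band 2: 378 × 0.973 = 368
Band 3: 1735 × 0.957 + 1353 × 0.506 = 1660 + 685 = 2345
Net migration: Band 1 − 120 → 624; Band 2 + 120 → 488
Population now: 0–19=624, 20–39=488, 40+=2345
[period 3]
Births: 488 × 0.429 = 209
Band 2: 624 × 0.973 = 607
Band 3: 488 × 0.957 + 2345 × 0.506 = 467 + 1187 = 1654
Net migration: Band 1 − 120 → 89; Band 2 + 120 → 727
Population now: 0–19=89, 20–39=727, 40+=1654
[period 4]
Births: 727 × 0.429 = 312
Band 2: 89 × 0.973 = 87
Band 3: 727 × 0.957 + 1654 × 0.506 = 696 + 837 = 1533
Net migration: Band 1 − 120 → 192; Band 2 + 120 → 207
Population now: 0–19=192, 20–39=207, 40+=1533
Total after period 4: 192 + 207 + 1533 = 1932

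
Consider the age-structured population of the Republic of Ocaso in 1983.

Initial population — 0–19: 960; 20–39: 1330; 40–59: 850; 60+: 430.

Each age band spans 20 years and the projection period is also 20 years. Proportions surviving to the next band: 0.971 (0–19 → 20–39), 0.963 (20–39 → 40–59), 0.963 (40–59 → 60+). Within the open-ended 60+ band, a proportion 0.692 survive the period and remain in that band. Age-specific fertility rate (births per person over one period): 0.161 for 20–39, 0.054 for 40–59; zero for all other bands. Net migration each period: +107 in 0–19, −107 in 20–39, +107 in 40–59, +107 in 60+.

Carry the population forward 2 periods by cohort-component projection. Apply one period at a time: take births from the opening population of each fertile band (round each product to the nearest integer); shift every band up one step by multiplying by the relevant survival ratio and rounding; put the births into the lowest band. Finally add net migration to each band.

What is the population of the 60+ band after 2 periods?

2291

(Groups numbered youngest = 1 to oldest = 4.)
Period 1:
Births: 1330 × 0.161 = 214, 850 × 0.054 = 46 → total 260
Group 2: 960 × 0.971 = 932
Group 3: 1330 × 0.963 = 1281
Group 4: 850 × 0.963 + 430 × 0.692 = 819 + 298 = 1117
Net migration: Group 1 + 107 → 367; Group 2 − 107 → 825; Group 3 + 107 → 1388; Group 4 + 107 → 1224
→ [367, 825, 1388, 1224]
Period 2:
Births: 825 × 0.161 = 133, 1388 × 0.054 = 75 → total 208
Group 2: 367 × 0.971 = 356
Group 3: 825 × 0.963 = 794
Group 4: 1388 × 0.963 + 1224 × 0.692 = 1337 + 847 = 2184
Net migration: Group 1 + 107 → 315; Group 2 − 107 → 249; Group 3 + 107 → 901; Group 4 + 107 → 2291
→ [315, 249, 901, 2291]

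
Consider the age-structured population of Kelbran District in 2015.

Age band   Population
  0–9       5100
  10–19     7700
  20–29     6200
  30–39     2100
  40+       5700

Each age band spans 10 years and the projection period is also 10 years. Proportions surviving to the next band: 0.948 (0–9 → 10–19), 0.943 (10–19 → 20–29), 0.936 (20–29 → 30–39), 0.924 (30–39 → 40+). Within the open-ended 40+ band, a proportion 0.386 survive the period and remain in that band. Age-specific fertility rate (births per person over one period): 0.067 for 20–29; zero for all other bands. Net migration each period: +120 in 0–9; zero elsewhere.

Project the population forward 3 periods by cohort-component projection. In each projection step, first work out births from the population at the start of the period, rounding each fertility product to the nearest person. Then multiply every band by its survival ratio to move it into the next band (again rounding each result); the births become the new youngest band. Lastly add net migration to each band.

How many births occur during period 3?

After projecting period 1:
Births: 6200 × 0.067 = 415
10–19: 5100 × 0.948 = 4835
20–29: 7700 × 0.943 = 7261
30–39: 6200 × 0.936 = 5803
40+: 2100 × 0.924 + 5700 × 0.386 = 1940 + 2200 = 4140
Net migration: 0–9 + 120 → 535
→ [535, 4835, 7261, 5803, 4140]
After projecting period 2:
Births: 7261 × 0.067 = 486
10–19: 535 × 0.948 = 507
20–29: 4835 × 0.943 = 4559
30–39: 7261 × 0.936 = 6796
40+: 5803 × 0.924 + 4140 × 0.386 = 5362 + 1598 = 6960
Net migration: 0–9 + 120 → 606
→ [606, 507, 4559, 6796, 6960]
After projecting period 3:
Births: 4559 × 0.067 = 305
10–19: 606 × 0.948 = 574
20–29: 507 × 0.943 = 478
30–39: 4559 × 0.936 = 4267
40+: 6796 × 0.924 + 6960 × 0.386 = 6280 + 2687 = 8967
Net migration: 0–9 + 120 → 425
→ [425, 574, 478, 4267, 8967]

305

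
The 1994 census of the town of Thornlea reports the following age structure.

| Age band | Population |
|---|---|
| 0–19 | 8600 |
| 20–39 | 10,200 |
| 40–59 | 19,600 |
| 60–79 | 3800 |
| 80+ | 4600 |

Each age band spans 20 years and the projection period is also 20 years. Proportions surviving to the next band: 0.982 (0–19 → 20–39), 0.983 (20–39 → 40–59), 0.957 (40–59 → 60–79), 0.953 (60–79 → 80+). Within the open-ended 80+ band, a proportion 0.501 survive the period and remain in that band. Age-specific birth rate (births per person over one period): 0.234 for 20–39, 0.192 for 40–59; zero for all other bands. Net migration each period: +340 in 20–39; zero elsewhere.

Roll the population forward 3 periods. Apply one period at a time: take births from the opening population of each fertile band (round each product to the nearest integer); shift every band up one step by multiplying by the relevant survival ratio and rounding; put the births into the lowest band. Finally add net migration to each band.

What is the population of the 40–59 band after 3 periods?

Let group 1 be 0–19 through group 5 = 80+.
Period 1.
Births: 10200 * 0.234 = 2387, 19600 * 0.192 = 3763 ⇒ total 6150
Group 2: 8600 * 0.982 = 8445
Group 3: 10200 * 0.983 = 10027
Group 4: 19600 * 0.957 = 18757
Group 5: 3800 * 0.953 + 4600 * 0.501 = 3621 + 2305 = 5926
Net migration: Group 2 + 340 → 8785
Population now: 0–19=6150, 20–39=8785, 40–59=10027, 60–79=18757, 80+=5926
Period 2.
Births: 8785 * 0.234 = 2056, 10027 * 0.192 = 1925 ⇒ total 3981
Group 2: 6150 * 0.982 = 6039
Group 3: 8785 * 0.983 = 8636
Group 4: 10027 * 0.957 = 9596
Group 5: 18757 * 0.953 + 5926 * 0.501 = 17875 + 2969 = 20844
Net migration: Group 2 + 340 → 6379
Population now: 0–19=3981, 20–39=6379, 40–59=8636, 60–79=9596, 80+=20844
Period 3.
Births: 6379 * 0.234 = 1493, 8636 * 0.192 = 1658 ⇒ total 3151
Group 2: 3981 * 0.982 = 3909
Group 3: 6379 * 0.983 = 6271
Group 4: 8636 * 0.957 = 8265
Group 5: 9596 * 0.953 + 20844 * 0.501 = 9145 + 10443 = 19588
Net migration: Group 2 + 340 → 4249
Population now: 0–19=3151, 20–39=4249, 40–59=6271, 60–79=8265, 80+=19588

6271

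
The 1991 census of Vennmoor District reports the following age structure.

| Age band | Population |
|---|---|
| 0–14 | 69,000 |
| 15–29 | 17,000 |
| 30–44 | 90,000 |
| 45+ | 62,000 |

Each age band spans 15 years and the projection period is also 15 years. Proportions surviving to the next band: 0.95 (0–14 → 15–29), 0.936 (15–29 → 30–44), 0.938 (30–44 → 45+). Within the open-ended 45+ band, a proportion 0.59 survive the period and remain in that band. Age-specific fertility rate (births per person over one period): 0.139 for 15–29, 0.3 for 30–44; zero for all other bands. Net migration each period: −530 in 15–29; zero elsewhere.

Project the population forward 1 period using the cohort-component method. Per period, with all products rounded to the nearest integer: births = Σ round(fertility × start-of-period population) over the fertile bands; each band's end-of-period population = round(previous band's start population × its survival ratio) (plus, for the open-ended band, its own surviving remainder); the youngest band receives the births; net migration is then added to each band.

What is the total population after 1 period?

Period 1:
Births: 17000 × 0.139 = 2363 ; 90000 × 0.3 = 27000 ⇒ total 29363
15–29: 69000 × 0.95 = 65550
30–44: 17000 × 0.936 = 15912
45+: 90000 × 0.938 + 62000 × 0.59 = 84420 + 36580 = 121000
Net migration: 15–29 − 530 → 65020
Giving 29363 / 65020 / 15912 / 121000.
Total after period 1: 29363 + 65020 + 15912 + 121000 = 231295

231295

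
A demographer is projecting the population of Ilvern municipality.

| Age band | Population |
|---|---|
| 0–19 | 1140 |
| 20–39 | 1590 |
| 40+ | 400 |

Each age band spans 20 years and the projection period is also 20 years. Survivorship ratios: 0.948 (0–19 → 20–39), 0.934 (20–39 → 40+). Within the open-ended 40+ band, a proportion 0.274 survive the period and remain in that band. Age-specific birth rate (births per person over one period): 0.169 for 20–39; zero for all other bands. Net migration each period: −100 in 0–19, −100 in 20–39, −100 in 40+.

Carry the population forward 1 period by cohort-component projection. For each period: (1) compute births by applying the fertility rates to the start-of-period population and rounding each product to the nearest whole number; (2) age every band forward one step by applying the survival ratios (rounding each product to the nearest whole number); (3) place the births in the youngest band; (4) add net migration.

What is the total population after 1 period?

Let group 1 be 0–19 through group 3 = 40+.
[period 1]
Births: 1590 × 0.169 = 269
Group 2: 1140 × 0.948 = 1081
Group 3: 1590 × 0.934 + 400 × 0.274 = 1485 + 110 = 1595
Net migration: Group 1 − 100 → 169; Group 2 − 100 → 981; Group 3 − 100 → 1495
Giving 169 / 981 / 1495.
Total after period 1: 169 + 981 + 1495 = 2645

2645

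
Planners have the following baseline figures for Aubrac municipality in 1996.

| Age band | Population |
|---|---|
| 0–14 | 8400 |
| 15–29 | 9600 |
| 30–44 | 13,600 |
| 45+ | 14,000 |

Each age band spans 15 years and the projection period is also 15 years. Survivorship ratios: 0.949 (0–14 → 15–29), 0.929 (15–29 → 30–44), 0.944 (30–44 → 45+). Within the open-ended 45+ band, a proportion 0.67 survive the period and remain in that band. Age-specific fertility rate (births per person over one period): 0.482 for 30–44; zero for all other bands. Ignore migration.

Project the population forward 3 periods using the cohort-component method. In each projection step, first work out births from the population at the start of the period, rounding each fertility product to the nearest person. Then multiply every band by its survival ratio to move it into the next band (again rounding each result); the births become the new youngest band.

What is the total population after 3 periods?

36033

Numbering the bands 1..4 from youngest to oldest:
Period 1.
Births: 13600 × 0.482 = 6555
Band 2: 8400 × 0.949 = 7972
Band 3: 9600 × 0.929 = 8918
Band 4: 13600 × 0.944 + 14000 × 0.67 = 12838 + 9380 = 22218
End of period: [6555, 7972, 8918, 22218]
Period 2.
Births: 8918 × 0.482 = 4298
Band 2: 6555 × 0.949 = 6221
Band 3: 7972 × 0.929 = 7406
Band 4: 8918 × 0.944 + 22218 × 0.67 = 8419 + 14886 = 23305
End of period: [4298, 6221, 7406, 23305]
Period 3.
Births: 7406 × 0.482 = 3570
Band 2: 4298 × 0.949 = 4079
Band 3: 6221 × 0.929 = 5779
Band 4: 7406 × 0.944 + 23305 × 0.67 = 6991 + 15614 = 22605
End of period: [3570, 4079, 5779, 22605]
Total after period 3: 3570 + 4079 + 5779 + 22605 = 36033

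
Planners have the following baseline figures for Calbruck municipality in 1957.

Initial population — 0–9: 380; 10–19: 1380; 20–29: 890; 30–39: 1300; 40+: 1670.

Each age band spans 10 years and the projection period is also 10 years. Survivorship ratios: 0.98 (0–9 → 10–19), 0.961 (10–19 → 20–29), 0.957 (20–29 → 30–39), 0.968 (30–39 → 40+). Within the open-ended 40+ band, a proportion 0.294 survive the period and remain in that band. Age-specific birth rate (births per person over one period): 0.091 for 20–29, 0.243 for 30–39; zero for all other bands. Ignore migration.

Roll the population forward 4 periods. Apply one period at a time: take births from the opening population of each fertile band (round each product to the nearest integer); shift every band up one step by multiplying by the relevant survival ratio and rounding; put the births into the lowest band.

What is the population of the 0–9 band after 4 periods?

Call the bands 1 to 5, youngest first.
[period 1]
Births: 890 × 0.091 = 81 ; 1300 × 0.243 = 316 → 397
Band 2: 380 × 0.98 = 372
Band 3: 1380 × 0.961 = 1326
Band 4: 890 × 0.957 = 852
Band 5: 1300 × 0.968 + 1670 × 0.294 = 1258 + 491 = 1749
Giving 397 / 372 / 1326 / 852 / 1749.
[period 2]
Births: 1326 × 0.091 = 121 ; 852 × 0.243 = 207 → 328
Band 2: 397 × 0.98 = 389
Band 3: 372 × 0.961 = 357
Band 4: 1326 × 0.957 = 1269
Band 5: 852 × 0.968 + 1749 × 0.294 = 825 + 514 = 1339
Giving 328 / 389 / 357 / 1269 / 1339.
[period 3]
Births: 357 × 0.091 = 32 ; 1269 × 0.243 = 308 → 340
Band 2: 328 × 0.98 = 321
Band 3: 389 × 0.961 = 374
Band 4: 357 × 0.957 = 342
Band 5: 1269 × 0.968 + 1339 × 0.294 = 1228 + 394 = 1622
Giving 340 / 321 / 374 / 342 / 1622.
[period 4]
Births: 374 × 0.091 = 34 ; 342 × 0.243 = 83 → 117
Band 2: 340 × 0.98 = 333
Band 3: 321 × 0.961 = 308
Band 4: 374 × 0.957 = 358
Band 5: 342 × 0.968 + 1622 × 0.294 = 331 + 477 = 808
Giving 117 / 333 / 308 / 358 / 808.

117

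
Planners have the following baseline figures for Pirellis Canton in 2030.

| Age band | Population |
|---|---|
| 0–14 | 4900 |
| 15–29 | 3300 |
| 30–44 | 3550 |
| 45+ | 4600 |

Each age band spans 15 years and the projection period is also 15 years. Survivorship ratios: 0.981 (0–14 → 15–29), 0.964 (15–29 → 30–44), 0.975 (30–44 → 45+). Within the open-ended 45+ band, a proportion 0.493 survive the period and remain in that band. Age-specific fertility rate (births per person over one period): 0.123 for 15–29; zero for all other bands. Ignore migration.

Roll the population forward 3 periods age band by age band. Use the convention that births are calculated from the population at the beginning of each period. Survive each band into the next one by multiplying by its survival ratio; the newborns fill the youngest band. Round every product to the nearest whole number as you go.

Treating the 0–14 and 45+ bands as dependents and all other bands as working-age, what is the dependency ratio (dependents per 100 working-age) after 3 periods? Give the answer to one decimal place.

776.8

Period 1:
Births: 3300 × 0.123 = 406
15–29: 4900 × 0.981 = 4807
30–44: 3300 × 0.964 = 3181
45+: 3550 × 0.975 + 4600 × 0.493 = 3461 + 2268 = 5729
→ [406, 4807, 3181, 5729]
Period 2:
Births: 4807 × 0.123 = 591
15–29: 406 × 0.981 = 398
30–44: 4807 × 0.964 = 4634
45+: 3181 × 0.975 + 5729 × 0.493 = 3101 + 2824 = 5925
→ [591, 398, 4634, 5925]
Period 3:
Births: 398 × 0.123 = 49
15–29: 591 × 0.981 = 580
30–44: 398 × 0.964 = 384
45+: 4634 × 0.975 + 5925 × 0.493 = 4518 + 2921 = 7439
→ [49, 580, 384, 7439]
Dependents (band 0–14 + band 45+) = 49 + 7439 = 7488; working-age = 964; ratio = 7488/964 × 100 = 776.8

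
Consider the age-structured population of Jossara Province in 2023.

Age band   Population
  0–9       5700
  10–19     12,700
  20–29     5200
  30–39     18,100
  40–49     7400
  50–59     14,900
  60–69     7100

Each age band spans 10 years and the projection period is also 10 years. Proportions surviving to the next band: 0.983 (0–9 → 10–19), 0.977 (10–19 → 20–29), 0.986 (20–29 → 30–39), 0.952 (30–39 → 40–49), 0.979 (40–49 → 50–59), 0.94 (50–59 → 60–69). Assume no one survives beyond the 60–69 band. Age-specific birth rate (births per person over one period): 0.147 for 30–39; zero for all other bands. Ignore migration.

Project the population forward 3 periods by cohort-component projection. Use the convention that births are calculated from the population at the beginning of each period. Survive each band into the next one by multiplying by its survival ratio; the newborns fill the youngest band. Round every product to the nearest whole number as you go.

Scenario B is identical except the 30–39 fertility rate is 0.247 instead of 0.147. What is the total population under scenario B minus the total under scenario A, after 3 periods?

(Bands numbered youngest = 1 to oldest = 7.)
[period 1]
Births: 18100 * 0.147 = 2661
Band 2: 5700 * 0.983 = 5603
Band 3: 12700 * 0.977 = 12408
Band 4: 5200 * 0.986 = 5127
Band 5: 18100 * 0.952 = 17231
Band 6: 7400 * 0.979 = 7245
Band 7: 14900 * 0.94 = 14006
→ [2661, 5603, 12408, 5127, 17231, 7245, 14006]
[period 2]
Births: 5127 * 0.147 = 754
Band 2: 2661 * 0.983 = 2616
Band 3: 5603 * 0.977 = 5474
Band 4: 12408 * 0.986 = 12234
Band 5: 5127 * 0.952 = 4881
Band 6: 17231 * 0.979 = 16869
Band 7: 7245 * 0.94 = 6810
→ [754, 2616, 5474, 12234, 4881, 16869, 6810]
[period 3]
Births: 12234 * 0.147 = 1798
Band 2: 754 * 0.983 = 741
Band 3: 2616 * 0.977 = 2556
Band 4: 5474 * 0.986 = 5397
Band 5: 12234 * 0.952 = 11647
Band 6: 4881 * 0.979 = 4778
Band 7: 16869 * 0.94 = 15857
→ [1798, 741, 2556, 5397, 11647, 4778, 15857]
Scenario A total after 3 periods: 42774
Scenario B projection —
[period 1]
Births: 18100 * 0.247 = 4471
Band 2: 5700 * 0.983 = 5603
Band 3: 12700 * 0.977 = 12408
Band 4: 5200 * 0.986 = 5127
Band 5: 18100 * 0.952 = 17231
Band 6: 7400 * 0.979 = 7245
Band 7: 14900 * 0.94 = 14006
→ [4471, 5603, 12408, 5127, 17231, 7245, 14006]
[period 2]
Births: 5127 * 0.247 = 1266
Band 2: 4471 * 0.983 = 4395
Band 3: 5603 * 0.977 = 5474
Band 4: 12408 * 0.986 = 12234
Band 5: 5127 * 0.952 = 4881
Band 6: 17231 * 0.979 = 16869
Band 7: 7245 * 0.94 = 6810
→ [1266, 4395, 5474, 12234, 4881, 16869, 6810]
[period 3]
Births: 12234 * 0.247 = 3022
Band 2: 1266 * 0.983 = 1244
Band 3: 4395 * 0.977 = 4294
Band 4: 5474 * 0.986 = 5397
Band 5: 12234 * 0.952 = 11647
Band 6: 4881 * 0.979 = 4778
Band 7: 16869 * 0.94 = 15857
→ [3022, 1244, 4294, 5397, 11647, 4778, 15857]
Scenario B total after 3 periods: 46239
Difference B − A = 46239 − 42774 = 3465

3465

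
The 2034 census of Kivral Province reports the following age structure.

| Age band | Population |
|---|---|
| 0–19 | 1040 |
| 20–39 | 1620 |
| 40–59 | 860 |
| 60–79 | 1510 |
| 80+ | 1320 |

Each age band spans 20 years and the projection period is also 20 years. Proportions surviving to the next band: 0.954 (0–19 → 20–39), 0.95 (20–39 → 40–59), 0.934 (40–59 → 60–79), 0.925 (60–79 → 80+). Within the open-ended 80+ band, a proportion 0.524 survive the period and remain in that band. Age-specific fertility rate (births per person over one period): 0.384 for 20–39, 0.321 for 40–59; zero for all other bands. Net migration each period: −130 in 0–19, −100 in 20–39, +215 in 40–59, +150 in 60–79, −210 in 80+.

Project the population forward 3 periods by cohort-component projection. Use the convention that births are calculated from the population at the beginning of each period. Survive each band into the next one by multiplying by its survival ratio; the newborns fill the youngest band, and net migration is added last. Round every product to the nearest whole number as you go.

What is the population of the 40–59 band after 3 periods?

816

After projecting period 1:
Births: 1620 × 0.384 = 622 ; 860 × 0.321 = 276 → 898
20–39: 1040 × 0.954 = 992
40–59: 1620 × 0.95 = 1539
60–79: 860 × 0.934 = 803
80+: 1510 × 0.925 + 1320 × 0.524 = 1397 + 692 = 2089
Net migration: 0–19 − 130 → 768; 20–39 − 100 → 892; 40–59 + 215 → 1754; 60–79 + 150 → 953; 80+ − 210 → 1879
Population now: 0–19=768, 20–39=892, 40–59=1754, 60–79=953, 80+=1879
After projecting period 2:
Births: 892 × 0.384 = 343 ; 1754 × 0.321 = 563 → 906
20–39: 768 × 0.954 = 733
40–59: 892 × 0.95 = 847
60–79: 1754 × 0.934 = 1638
80+: 953 × 0.925 + 1879 × 0.524 = 882 + 985 = 1867
Net migration: 0–19 − 130 → 776; 20–39 − 100 → 633; 40–59 + 215 → 1062; 60–79 + 150 → 1788; 80+ − 210 → 1657
Population now: 0–19=776, 20–39=633, 40–59=1062, 60–79=1788, 80+=1657
After projecting period 3:
Births: 633 × 0.384 = 243 ; 1062 × 0.321 = 341 → 584
20–39: 776 × 0.954 = 740
40–59: 633 × 0.95 = 601
60–79: 1062 × 0.934 = 992
80+: 1788 × 0.925 + 1657 × 0.524 = 1654 + 868 = 2522
Net migration: 0–19 − 130 → 454; 20–39 − 100 → 640; 40–59 + 215 → 816; 60–79 + 150 → 1142; 80+ − 210 → 2312
Population now: 0–19=454, 20–39=640, 40–59=816, 60–79=1142, 80+=2312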